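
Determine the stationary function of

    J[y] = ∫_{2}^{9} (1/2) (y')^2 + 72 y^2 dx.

The Lagrangian is L = (1/2) (y')^2 + 72 y^2.
Compute ∂L/∂y = 144y, ∂L/∂y' = y'.
The Euler-Lagrange equation d/dx(∂L/∂y') − ∂L/∂y = 0 reduces to
    y'' − 144 y = 0.
Its general solution is
    y(x) = A e^(12x) + B e^(−12x),
with A, B fixed by the endpoint conditions.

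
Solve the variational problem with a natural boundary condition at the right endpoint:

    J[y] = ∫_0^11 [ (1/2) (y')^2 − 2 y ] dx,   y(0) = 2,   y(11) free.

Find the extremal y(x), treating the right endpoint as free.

The Lagrangian L = (1/2) (y')^2 − 2 y gives
    ∂L/∂y = −2,   ∂L/∂y' = y'.
Euler-Lagrange: d/dx(y') − (−2) = 0, i.e. y'' + 2 = 0, so
    y(x) = −(2/2) x^2 + C1 x + C2.
Fixed left endpoint y(0) = 2 ⇒ C2 = 2.
The right endpoint x = 11 is free, so the natural (transversality) condition is ∂L/∂y' |_{x=11} = 0, i.e. y'(11) = 0.
Compute y'(x) = −2 x + C1, so y'(11) = −22 + C1 = 0 ⇒ C1 = 22.
Therefore the extremal is
    y(x) = −x^2 + 22 x + 2.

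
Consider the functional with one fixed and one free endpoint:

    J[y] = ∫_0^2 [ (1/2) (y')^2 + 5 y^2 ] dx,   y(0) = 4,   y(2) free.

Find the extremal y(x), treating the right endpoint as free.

The Lagrangian L = (1/2) (y')^2 + 5 y^2 gives
    ∂L/∂y = 10 y,   ∂L/∂y' = y'.
Euler-Lagrange: y'' − 10 y = 0.
With k = sqrt(10), the general solution is
    y(x) = A cosh(sqrt(10) x) + B sinh(sqrt(10) x).
Fixed left endpoint y(0) = 4 ⇒ A = 4.
The right endpoint x = 2 is free, so the natural (transversality) condition is ∂L/∂y' |_{x=2} = 0, i.e. y'(2) = 0.
Compute y'(x) = A k sinh(k x) + B k cosh(k x), so
    y'(2) = A k sinh(k·2) + B k cosh(k·2) = 0
    ⇒ B = −A tanh(k·2) = − 4 tanh(sqrt(10)·2).
Therefore the extremal is
    y(x) = 4 cosh(sqrt(10) x) − 4 tanh(sqrt(10)·2) sinh(sqrt(10) x).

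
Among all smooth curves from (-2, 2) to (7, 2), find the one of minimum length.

Arc-length functional: J[y] = ∫ sqrt(1 + (y')^2) dx.
Lagrangian L = sqrt(1 + (y')^2) has no explicit y dependence, so ∂L/∂y = 0 and the Euler-Lagrange equation gives
    d/dx( y' / sqrt(1 + (y')^2) ) = 0  ⇒  y' / sqrt(1 + (y')^2) = const.
Hence y' is constant, so y(x) is affine.
Fitting the endpoints (-2, 2) and (7, 2):
    slope m = (2 − 2) / (7 − (-2)) = 0,
    intercept c = 2 − m·(-2) = 2.
Extremal: y(x) = 2.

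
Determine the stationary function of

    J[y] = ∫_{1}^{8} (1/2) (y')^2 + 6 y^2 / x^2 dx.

The Lagrangian is L = (1/2) (y')^2 + 6 y^2 / x^2.
Compute ∂L/∂y = 12y/x^2, ∂L/∂y' = y'.
The Euler-Lagrange equation d/dx(∂L/∂y') − ∂L/∂y = 0 reduces to
    y'' − 12/x^2 · y = 0  (x > 0).
Its general solution is
    y(x) = A x^4 + B x^(-3),
with A, B fixed by the endpoint conditions.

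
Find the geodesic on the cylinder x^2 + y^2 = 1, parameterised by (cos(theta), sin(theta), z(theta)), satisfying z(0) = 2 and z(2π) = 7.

Parameterise the cylinder of radius R = 1 as
    r(θ) = (cos θ, sin θ, z(θ)).
The arc-length element is
    ds = sqrt(1 + (dz/dθ)^2) dθ,
so the Lagrangian is L = sqrt(1 + z'^2).
L depends on z' only, not on z or θ, so ∂L/∂z = 0 and
    ∂L/∂z' = z' / sqrt(1 + z'^2).
The Euler-Lagrange equation gives
    d/dθ( z' / sqrt(1 + z'^2) ) = 0,
so z' is constant. Integrating once:
    z(θ) = a θ + b,
a helix on the cylinder (a straight line when the cylinder is unrolled). The constants a, b are determined by the endpoint conditions.
With endpoint conditions z(0) = 2 and z(2π) = 7: from z(0) = b we get b = 2, and a·2π + 2 = 7 gives a = 5/(2π), so
    z(θ) = (5/(2π)) θ + 2.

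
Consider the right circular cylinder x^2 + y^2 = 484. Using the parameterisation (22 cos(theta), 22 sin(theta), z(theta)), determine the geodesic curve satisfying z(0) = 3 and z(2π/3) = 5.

Parameterise the cylinder of radius R = 22 as
    r(θ) = (22 cos θ, 22 sin θ, z(θ)).
The arc-length element is
    ds = sqrt(484 + (dz/dθ)^2) dθ,
so the Lagrangian is L = sqrt(484 + z'^2).
L depends on z' only, not on z or θ, so ∂L/∂z = 0 and
    ∂L/∂z' = z' / sqrt(484 + z'^2).
The Euler-Lagrange equation gives
    d/dθ( z' / sqrt(484 + z'^2) ) = 0,
so z' is constant. Integrating once:
    z(θ) = a θ + b,
a helix on the cylinder (a straight line when the cylinder is unrolled). The constants a, b are determined by the endpoint conditions.
With endpoint conditions z(0) = 3 and z(2π/3) = 5: from z(0) = b we get b = 3, and a·2π/3 + 3 = 5 gives a = 3/π, so
    z(θ) = (3/π) θ + 3.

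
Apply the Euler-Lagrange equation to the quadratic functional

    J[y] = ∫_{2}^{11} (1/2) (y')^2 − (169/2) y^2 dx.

The Lagrangian is L = (1/2) (y')^2 − (169/2) y^2.
Compute ∂L/∂y = -169y, ∂L/∂y' = y'.
The Euler-Lagrange equation d/dx(∂L/∂y') − ∂L/∂y = 0 reduces to
    y'' + 169 y = 0.
Its general solution is
    y(x) = A sin(13x) + B cos(13x),
with A, B fixed by the endpoint conditions.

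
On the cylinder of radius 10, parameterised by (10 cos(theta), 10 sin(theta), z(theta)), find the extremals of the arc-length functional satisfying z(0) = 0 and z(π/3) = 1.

Parameterise the cylinder of radius R = 10 as
    r(θ) = (10 cos θ, 10 sin θ, z(θ)).
The arc-length element is
    ds = sqrt(100 + (dz/dθ)^2) dθ,
so the Lagrangian is L = sqrt(100 + z'^2).
L depends on z' only, not on z or θ, so ∂L/∂z = 0 and
    ∂L/∂z' = z' / sqrt(100 + z'^2).
The Euler-Lagrange equation gives
    d/dθ( z' / sqrt(100 + z'^2) ) = 0,
so z' is constant. Integrating once:
    z(θ) = a θ + b,
a helix on the cylinder (a straight line when the cylinder is unrolled). The constants a, b are determined by the endpoint conditions.
With endpoint conditions z(0) = 0 and z(π/3) = 1: from z(0) = b we get b = 0, and a·π/3 + 0 = 1 gives a = 3/π, so
    z(θ) = (3/π) θ.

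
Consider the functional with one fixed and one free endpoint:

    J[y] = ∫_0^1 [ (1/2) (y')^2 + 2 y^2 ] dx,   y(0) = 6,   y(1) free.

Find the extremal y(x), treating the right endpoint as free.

The Lagrangian L = (1/2) (y')^2 + 2 y^2 gives
    ∂L/∂y = 4 y,   ∂L/∂y' = y'.
Euler-Lagrange: y'' − 4 y = 0.
With k = 2, the general solution is
    y(x) = A cosh(2 x) + B sinh(2 x).
Fixed left endpoint y(0) = 6 ⇒ A = 6.
The right endpoint x = 1 is free, so the natural (transversality) condition is ∂L/∂y' |_{x=1} = 0, i.e. y'(1) = 0.
Compute y'(x) = A k sinh(k x) + B k cosh(k x), so
    y'(1) = A k sinh(k·1) + B k cosh(k·1) = 0
    ⇒ B = −A tanh(k·1) = − 6 tanh(2·1).
Therefore the extremal is
    y(x) = 6 cosh(2 x) − 6 tanh(2·1) sinh(2 x).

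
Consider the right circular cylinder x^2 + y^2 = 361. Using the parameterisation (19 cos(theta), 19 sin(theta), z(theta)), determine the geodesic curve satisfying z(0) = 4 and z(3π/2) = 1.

Parameterise the cylinder of radius R = 19 as
    r(θ) = (19 cos θ, 19 sin θ, z(θ)).
The arc-length element is
    ds = sqrt(361 + (dz/dθ)^2) dθ,
so the Lagrangian is L = sqrt(361 + z'^2).
L depends on z' only, not on z or θ, so ∂L/∂z = 0 and
    ∂L/∂z' = z' / sqrt(361 + z'^2).
The Euler-Lagrange equation gives
    d/dθ( z' / sqrt(361 + z'^2) ) = 0,
so z' is constant. Integrating once:
    z(θ) = a θ + b,
a helix on the cylinder (a straight line when the cylinder is unrolled). The constants a, b are determined by the endpoint conditions.
With endpoint conditions z(0) = 4 and z(3π/2) = 1: from z(0) = b we get b = 4, and a·3π/2 + 4 = 1 gives a = -2/π, so
    z(θ) = (-2/π) θ + 4.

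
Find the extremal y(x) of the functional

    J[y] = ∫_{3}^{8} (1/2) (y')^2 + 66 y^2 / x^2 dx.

The Lagrangian is L = (1/2) (y')^2 + 66 y^2 / x^2.
Compute ∂L/∂y = 132y/x^2, ∂L/∂y' = y'.
The Euler-Lagrange equation d/dx(∂L/∂y') − ∂L/∂y = 0 reduces to
    y'' − 132/x^2 · y = 0  (x > 0).
Its general solution is
    y(x) = A x^12 + B x^(-11),
with A, B fixed by the endpoint conditions.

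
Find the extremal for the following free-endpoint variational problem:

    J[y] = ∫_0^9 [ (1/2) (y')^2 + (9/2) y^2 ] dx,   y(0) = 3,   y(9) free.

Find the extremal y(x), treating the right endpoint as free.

The Lagrangian L = (1/2) (y')^2 + (9/2) y^2 gives
    ∂L/∂y = 9 y,   ∂L/∂y' = y'.
Euler-Lagrange: y'' − 9 y = 0.
With k = 3, the general solution is
    y(x) = A cosh(3 x) + B sinh(3 x).
Fixed left endpoint y(0) = 3 ⇒ A = 3.
The right endpoint x = 9 is free, so the natural (transversality) condition is ∂L/∂y' |_{x=9} = 0, i.e. y'(9) = 0.
Compute y'(x) = A k sinh(k x) + B k cosh(k x), so
    y'(9) = A k sinh(k·9) + B k cosh(k·9) = 0
    ⇒ B = −A tanh(k·9) = − 3 tanh(3·9).
Therefore the extremal is
    y(x) = 3 cosh(3 x) − 3 tanh(3·9) sinh(3 x).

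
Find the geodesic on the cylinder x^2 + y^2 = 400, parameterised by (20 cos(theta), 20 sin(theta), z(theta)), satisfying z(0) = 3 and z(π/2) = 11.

Parameterise the cylinder of radius R = 20 as
    r(θ) = (20 cos θ, 20 sin θ, z(θ)).
The arc-length element is
    ds = sqrt(400 + (dz/dθ)^2) dθ,
so the Lagrangian is L = sqrt(400 + z'^2).
L depends on z' only, not on z or θ, so ∂L/∂z = 0 and
    ∂L/∂z' = z' / sqrt(400 + z'^2).
The Euler-Lagrange equation gives
    d/dθ( z' / sqrt(400 + z'^2) ) = 0,
so z' is constant. Integrating once:
    z(θ) = a θ + b,
a helix on the cylinder (a straight line when the cylinder is unrolled). The constants a, b are determined by the endpoint conditions.
With endpoint conditions z(0) = 3 and z(π/2) = 11: from z(0) = b we get b = 3, and a·π/2 + 3 = 11 gives a = 16/π, so
    z(θ) = (16/π) θ + 3.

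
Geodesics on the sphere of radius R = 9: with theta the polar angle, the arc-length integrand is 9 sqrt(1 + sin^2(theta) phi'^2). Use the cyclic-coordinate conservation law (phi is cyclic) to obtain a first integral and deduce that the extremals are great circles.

On the sphere of radius R = 9 with spherical coordinates (θ, φ), the induced metric is
    ds^2 = 81(dθ^2 + sin^2(θ) dφ^2).
Parameterise by θ; the arc-length functional is
    J[φ] = ∫ 9 sqrt(1 + sin^2(θ) (dφ/dθ)^2) dθ,
so L = 9 sqrt(1 + sin^2(θ) φ'^2). Compute
    ∂L/∂φ = 0  (L has no explicit φ dependence),
    ∂L/∂φ' = 9 sin^2(θ) φ' / sqrt(1 + sin^2(θ) φ'^2).
Since ∂L/∂φ = 0, the Euler-Lagrange equation
    d/dθ(∂L/∂φ') − ∂L/∂φ = 0
reduces to d/dθ(∂L/∂φ') = 0, i.e. the momentum conjugate to φ is conserved:
    9 sin^2(θ) φ' / sqrt(1 + sin^2(θ) φ'^2) = C.
The overall factor of 9 is constant, so dividing through gives Clairaut's relation sin^2(θ) φ' / sqrt(1 + sin^2(θ) φ'^2) = C' (with C' = C/9). Solving for φ' and integrating gives the great-circle family
    cot(θ) = A cos(φ − φ_0),
i.e. the intersection of the sphere with a plane through the origin. The two constants A and φ_0 (equivalently C and one phase) are fixed by the two endpoint conditions.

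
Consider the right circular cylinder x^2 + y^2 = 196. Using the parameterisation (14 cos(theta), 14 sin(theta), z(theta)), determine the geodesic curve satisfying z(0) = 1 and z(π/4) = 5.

Parameterise the cylinder of radius R = 14 as
    r(θ) = (14 cos θ, 14 sin θ, z(θ)).
The arc-length element is
    ds = sqrt(196 + (dz/dθ)^2) dθ,
so the Lagrangian is L = sqrt(196 + z'^2).
L depends on z' only, not on z or θ, so ∂L/∂z = 0 and
    ∂L/∂z' = z' / sqrt(196 + z'^2).
The Euler-Lagrange equation gives
    d/dθ( z' / sqrt(196 + z'^2) ) = 0,
so z' is constant. Integrating once:
    z(θ) = a θ + b,
a helix on the cylinder (a straight line when the cylinder is unrolled). The constants a, b are determined by the endpoint conditions.
With endpoint conditions z(0) = 1 and z(π/4) = 5: from z(0) = b we get b = 1, and a·π/4 + 1 = 5 gives a = 16/π, so
    z(θ) = (16/π) θ + 1.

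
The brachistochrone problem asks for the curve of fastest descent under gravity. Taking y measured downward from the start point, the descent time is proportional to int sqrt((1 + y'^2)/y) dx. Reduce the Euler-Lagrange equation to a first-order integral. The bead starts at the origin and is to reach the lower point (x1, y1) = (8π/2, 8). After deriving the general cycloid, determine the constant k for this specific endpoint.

The Lagrangian L = sqrt((1 + y'^2) / y) has no explicit x dependence, so the Beltrami identity applies:
    L − y' ∂L/∂y' = C.
Compute ∂L/∂y' = y' / sqrt(y (1 + y'^2)).
Substitute:
    sqrt((1 + y'^2)/y) − y'·y' / sqrt(y (1 + y'^2))
    = (1 + y'^2) / sqrt(y (1 + y'^2)) − y'^2 / sqrt(y (1 + y'^2))
    = 1 / sqrt(y (1 + y'^2)) = C.
Squaring and rearranging gives the first integral
    y (1 + y'^2) = 1/C^2 =: k   (constant).
Solving this first-order ODE by the substitution
    y = (k/2)(1 − cos θ)
yields the cycloid parameterisation
    x(θ) = (k/2)(θ − sin θ),   y(θ) = (k/2)(1 − cos θ).
The constant k is fixed by the endpoint condition.
Now fit the given lower endpoint (x1, y1) = (8π/2, 8). At the bottom of the first arch (θ = π), the parametric equations give
    y(π) = (k/2)(1 − cos π) = k,
    x(π) = (k/2)(π − sin π) = kπ/2.
Matching y(π) = 8 gives k = 8, consistent with x(π) = 8π/2. Therefore the specific cycloid is
    x(θ) = (8/2)(θ − sin θ),   y(θ) = (8/2)(1 − cos θ).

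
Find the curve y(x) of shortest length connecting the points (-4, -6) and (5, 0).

Arc-length functional: J[y] = ∫ sqrt(1 + (y')^2) dx.
Lagrangian L = sqrt(1 + (y')^2) has no explicit y dependence, so ∂L/∂y = 0 and the Euler-Lagrange equation gives
    d/dx( y' / sqrt(1 + (y')^2) ) = 0  ⇒  y' / sqrt(1 + (y')^2) = const.
Hence y' is constant, so y(x) is affine.
Fitting the endpoints (-4, -6) and (5, 0):
    slope m = (0 − (-6)) / (5 − (-4)) = 2/3,
    intercept c = (-6) − m·(-4) = -10/3.
Extremal: y(x) = (2/3) x - 10/3.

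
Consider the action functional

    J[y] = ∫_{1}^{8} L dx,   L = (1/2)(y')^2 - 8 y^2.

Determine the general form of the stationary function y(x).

The Lagrangian is L = (1/2)(y')^2 - 8 y^2.
∂L/∂y = -16y.
∂L/∂y' = y'.
The Euler-Lagrange equation d/dx(∂L/∂y') − ∂L/∂y = 0 becomes:
    y'' + 16 y = 0
General solution: y(x) = A sin(4x) + B cos(4x), where A and B are arbitrary constants fixed by the endpoint conditions.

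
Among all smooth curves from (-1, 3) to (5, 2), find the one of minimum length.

Arc-length functional: J[y] = ∫ sqrt(1 + (y')^2) dx.
Lagrangian L = sqrt(1 + (y')^2) has no explicit y dependence, so ∂L/∂y = 0 and the Euler-Lagrange equation gives
    d/dx( y' / sqrt(1 + (y')^2) ) = 0  ⇒  y' / sqrt(1 + (y')^2) = const.
Hence y' is constant, so y(x) is affine.
Fitting the endpoints (-1, 3) and (5, 2):
    slope m = (2 − 3) / (5 − (-1)) = -1/6,
    intercept c = 3 − m·(-1) = 17/6.
Extremal: y(x) = (-1/6) x + 17/6.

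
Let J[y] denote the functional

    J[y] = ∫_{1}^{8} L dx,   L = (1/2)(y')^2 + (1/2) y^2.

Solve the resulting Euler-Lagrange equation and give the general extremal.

The Lagrangian is L = (1/2)(y')^2 + (1/2) y^2.
∂L/∂y = y.
∂L/∂y' = y'.
The Euler-Lagrange equation d/dx(∂L/∂y') − ∂L/∂y = 0 becomes:
    y'' - y = 0
General solution: y(x) = A e^x + B e^(-x), where A and B are arbitrary constants fixed by the endpoint conditions.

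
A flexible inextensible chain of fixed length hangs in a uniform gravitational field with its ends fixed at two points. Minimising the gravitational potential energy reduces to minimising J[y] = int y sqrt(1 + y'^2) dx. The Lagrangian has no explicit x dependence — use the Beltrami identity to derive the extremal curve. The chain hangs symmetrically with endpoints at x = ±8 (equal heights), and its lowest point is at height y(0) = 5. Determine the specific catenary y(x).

The Lagrangian L(y, y') = y sqrt(1 + y'^2) has no explicit x dependence, so the Beltrami identity applies:
    L − y' ∂L/∂y' = C.
Compute ∂L/∂y' = y · y' / sqrt(1 + y'^2). Then
    L − y' ∂L/∂y'
    = y sqrt(1 + y'^2) − y · y'^2 / sqrt(1 + y'^2)
    = y (1 + y'^2 − y'^2) / sqrt(1 + y'^2)
    = y / sqrt(1 + y'^2) = C.
Squaring gives y^2 = C^2 (1 + y'^2), i.e.
    y'^2 = y^2 / C^2 − 1.
Separating variables,
    dy / sqrt(y^2 − C^2) = dx / C,
and integrating gives arccosh(y / C) = (x − a)/C, so
    y(x) = C cosh((x − a)/C),
the catenary. The constants C and a are fixed by the two endpoint conditions (and, for the hanging-chain problem, the length constraint selects C).
Now fit the given data. The endpoints x = ±8 are symmetric at equal height, so the catenary is even about its minimum: a = 0 and y(x) = C cosh(x/C). The lowest point is y(0) = C cosh(0) = C, and we are told y(0) = 5, so C = 5. Therefore
    y(x) = 5 cosh(x/5),
and at the endpoints
    y(±8) = 5 cosh(8/5).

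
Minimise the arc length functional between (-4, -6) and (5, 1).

Arc-length functional: J[y] = ∫ sqrt(1 + (y')^2) dx.
Lagrangian L = sqrt(1 + (y')^2) has no explicit y dependence, so ∂L/∂y = 0 and the Euler-Lagrange equation gives
    d/dx( y' / sqrt(1 + (y')^2) ) = 0  ⇒  y' / sqrt(1 + (y')^2) = const.
Hence y' is constant, so y(x) is affine.
Fitting the endpoints (-4, -6) and (5, 1):
    slope m = (1 − (-6)) / (5 − (-4)) = 7/9,
    intercept c = (-6) − m·(-4) = -26/9.
Extremal: y(x) = (7/9) x - 26/9.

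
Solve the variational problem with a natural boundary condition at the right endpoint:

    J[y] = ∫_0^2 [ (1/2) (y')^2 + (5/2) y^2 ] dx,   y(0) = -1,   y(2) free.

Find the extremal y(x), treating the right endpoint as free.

The Lagrangian L = (1/2) (y')^2 + (5/2) y^2 gives
    ∂L/∂y = 5 y,   ∂L/∂y' = y'.
Euler-Lagrange: y'' − 5 y = 0.
With k = sqrt(5), the general solution is
    y(x) = A cosh(sqrt(5) x) + B sinh(sqrt(5) x).
Fixed left endpoint y(0) = -1 ⇒ A = -1.
The right endpoint x = 2 is free, so the natural (transversality) condition is ∂L/∂y' |_{x=2} = 0, i.e. y'(2) = 0.
Compute y'(x) = A k sinh(k x) + B k cosh(k x), so
    y'(2) = A k sinh(k·2) + B k cosh(k·2) = 0
    ⇒ B = −A tanh(k·2) = tanh(sqrt(5)·2).
Therefore the extremal is
    y(x) = −cosh(sqrt(5) x) + tanh(sqrt(5)·2) sinh(sqrt(5) x).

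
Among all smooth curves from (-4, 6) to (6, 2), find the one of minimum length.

Arc-length functional: J[y] = ∫ sqrt(1 + (y')^2) dx.
Lagrangian L = sqrt(1 + (y')^2) has no explicit y dependence, so ∂L/∂y = 0 and the Euler-Lagrange equation gives
    d/dx( y' / sqrt(1 + (y')^2) ) = 0  ⇒  y' / sqrt(1 + (y')^2) = const.
Hence y' is constant, so y(x) is affine.
Fitting the endpoints (-4, 6) and (6, 2):
    slope m = (2 − 6) / (6 − (-4)) = -2/5,
    intercept c = 6 − m·(-4) = 22/5.
Extremal: y(x) = (-2/5) x + 22/5.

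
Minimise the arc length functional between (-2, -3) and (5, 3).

Arc-length functional: J[y] = ∫ sqrt(1 + (y')^2) dx.
Lagrangian L = sqrt(1 + (y')^2) has no explicit y dependence, so ∂L/∂y = 0 and the Euler-Lagrange equation gives
    d/dx( y' / sqrt(1 + (y')^2) ) = 0  ⇒  y' / sqrt(1 + (y')^2) = const.
Hence y' is constant, so y(x) is affine.
Fitting the endpoints (-2, -3) and (5, 3):
    slope m = (3 − (-3)) / (5 − (-2)) = 6/7,
    intercept c = (-3) − m·(-2) = -9/7.
Extremal: y(x) = (6/7) x - 9/7.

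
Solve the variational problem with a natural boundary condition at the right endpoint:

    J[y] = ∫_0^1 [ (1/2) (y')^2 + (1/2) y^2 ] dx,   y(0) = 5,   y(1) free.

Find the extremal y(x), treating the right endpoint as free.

The Lagrangian L = (1/2) (y')^2 + (1/2) y^2 gives
    ∂L/∂y = 1 y,   ∂L/∂y' = y'.
Euler-Lagrange: y'' − y = 0.
With k = 1, the general solution is
    y(x) = A cosh(x) + B sinh(x).
Fixed left endpoint y(0) = 5 ⇒ A = 5.
The right endpoint x = 1 is free, so the natural (transversality) condition is ∂L/∂y' |_{x=1} = 0, i.e. y'(1) = 0.
Compute y'(x) = A k sinh(k x) + B k cosh(k x), so
    y'(1) = A k sinh(k·1) + B k cosh(k·1) = 0
    ⇒ B = −A tanh(k·1) = − 5 tanh(1·1).
Therefore the extremal is
    y(x) = 5 cosh(1 x) − 5 tanh(1·1) sinh(1 x).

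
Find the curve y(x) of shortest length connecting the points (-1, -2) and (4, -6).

Arc-length functional: J[y] = ∫ sqrt(1 + (y')^2) dx.
Lagrangian L = sqrt(1 + (y')^2) has no explicit y dependence, so ∂L/∂y = 0 and the Euler-Lagrange equation gives
    d/dx( y' / sqrt(1 + (y')^2) ) = 0  ⇒  y' / sqrt(1 + (y')^2) = const.
Hence y' is constant, so y(x) is affine.
Fitting the endpoints (-1, -2) and (4, -6):
    slope m = ((-6) − (-2)) / (4 − (-1)) = -4/5,
    intercept c = (-2) − m·(-1) = -14/5.
Extremal: y(x) = (-4/5) x - 14/5.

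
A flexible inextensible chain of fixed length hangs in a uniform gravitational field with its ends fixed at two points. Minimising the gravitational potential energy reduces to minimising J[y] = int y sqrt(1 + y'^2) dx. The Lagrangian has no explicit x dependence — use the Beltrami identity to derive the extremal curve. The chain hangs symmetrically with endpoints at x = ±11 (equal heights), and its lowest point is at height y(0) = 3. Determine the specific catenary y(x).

The Lagrangian L(y, y') = y sqrt(1 + y'^2) has no explicit x dependence, so the Beltrami identity applies:
    L − y' ∂L/∂y' = C.
Compute ∂L/∂y' = y · y' / sqrt(1 + y'^2). Then
    L − y' ∂L/∂y'
    = y sqrt(1 + y'^2) − y · y'^2 / sqrt(1 + y'^2)
    = y (1 + y'^2 − y'^2) / sqrt(1 + y'^2)
    = y / sqrt(1 + y'^2) = C.
Squaring gives y^2 = C^2 (1 + y'^2), i.e.
    y'^2 = y^2 / C^2 − 1.
Separating variables,
    dy / sqrt(y^2 − C^2) = dx / C,
and integrating gives arccosh(y / C) = (x − a)/C, so
    y(x) = C cosh((x − a)/C),
the catenary. The constants C and a are fixed by the two endpoint conditions (and, for the hanging-chain problem, the length constraint selects C).
Now fit the given data. The endpoints x = ±11 are symmetric at equal height, so the catenary is even about its minimum: a = 0 and y(x) = C cosh(x/C). The lowest point is y(0) = C cosh(0) = C, and we are told y(0) = 3, so C = 3. Therefore
    y(x) = 3 cosh(x/3),
and at the endpoints
    y(±11) = 3 cosh(11/3).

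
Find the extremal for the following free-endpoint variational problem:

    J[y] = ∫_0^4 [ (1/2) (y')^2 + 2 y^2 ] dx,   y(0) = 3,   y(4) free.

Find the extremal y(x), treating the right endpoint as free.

The Lagrangian L = (1/2) (y')^2 + 2 y^2 gives
    ∂L/∂y = 4 y,   ∂L/∂y' = y'.
Euler-Lagrange: y'' − 4 y = 0.
With k = 2, the general solution is
    y(x) = A cosh(2 x) + B sinh(2 x).
Fixed left endpoint y(0) = 3 ⇒ A = 3.
The right endpoint x = 4 is free, so the natural (transversality) condition is ∂L/∂y' |_{x=4} = 0, i.e. y'(4) = 0.
Compute y'(x) = A k sinh(k x) + B k cosh(k x), so
    y'(4) = A k sinh(k·4) + B k cosh(k·4) = 0
    ⇒ B = −A tanh(k·4) = − 3 tanh(2·4).
Therefore the extremal is
    y(x) = 3 cosh(2 x) − 3 tanh(2·4) sinh(2 x).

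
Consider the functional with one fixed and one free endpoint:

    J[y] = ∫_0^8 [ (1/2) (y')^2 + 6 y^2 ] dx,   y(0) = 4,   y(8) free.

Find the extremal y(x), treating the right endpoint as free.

The Lagrangian L = (1/2) (y')^2 + 6 y^2 gives
    ∂L/∂y = 12 y,   ∂L/∂y' = y'.
Euler-Lagrange: y'' − 12 y = 0.
With k = sqrt(12), the general solution is
    y(x) = A cosh(sqrt(12) x) + B sinh(sqrt(12) x).
Fixed left endpoint y(0) = 4 ⇒ A = 4.
The right endpoint x = 8 is free, so the natural (transversality) condition is ∂L/∂y' |_{x=8} = 0, i.e. y'(8) = 0.
Compute y'(x) = A k sinh(k x) + B k cosh(k x), so
    y'(8) = A k sinh(k·8) + B k cosh(k·8) = 0
    ⇒ B = −A tanh(k·8) = − 4 tanh(sqrt(12)·8).
Therefore the extremal is
    y(x) = 4 cosh(sqrt(12) x) − 4 tanh(sqrt(12)·8) sinh(sqrt(12) x).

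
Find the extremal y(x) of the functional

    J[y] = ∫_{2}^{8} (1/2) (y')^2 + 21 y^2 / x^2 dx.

The Lagrangian is L = (1/2) (y')^2 + 21 y^2 / x^2.
Compute ∂L/∂y = 42y/x^2, ∂L/∂y' = y'.
The Euler-Lagrange equation d/dx(∂L/∂y') − ∂L/∂y = 0 reduces to
    y'' − 42/x^2 · y = 0  (x > 0).
Its general solution is
    y(x) = A x^7 + B x^(-6),
with A, B fixed by the endpoint conditions.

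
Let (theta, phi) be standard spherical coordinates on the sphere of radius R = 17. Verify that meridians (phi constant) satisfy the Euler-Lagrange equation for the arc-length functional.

On the sphere of radius R = 17 with spherical coordinates (θ, φ), the induced metric is
    ds^2 = 289(dθ^2 + sin^2(θ) dφ^2).
Using θ as the parameter, the arc-length functional becomes
    J[φ] = ∫ 17 sqrt(1 + sin^2(θ) (dφ/dθ)^2) dθ.
So L = 17 sqrt(1 + sin^2(θ) φ'^2). Compute
    ∂L/∂φ = 0  (L has no explicit φ dependence),
    ∂L/∂φ' = 17 sin^2(θ) φ' / sqrt(1 + sin^2(θ) φ'^2).
For the candidate φ(θ) = c (constant), φ' = 0, so ∂L/∂φ' evaluated along the candidate vanishes, and ∂L/∂φ is identically zero. Hence
    d/dθ(∂L/∂φ') − ∂L/∂φ = 0
is satisfied. Therefore meridians φ = const are extremals of arc length — they are geodesics on the sphere.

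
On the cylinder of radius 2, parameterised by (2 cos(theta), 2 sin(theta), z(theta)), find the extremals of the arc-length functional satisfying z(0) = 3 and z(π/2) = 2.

Parameterise the cylinder of radius R = 2 as
    r(θ) = (2 cos θ, 2 sin θ, z(θ)).
The arc-length element is
    ds = sqrt(4 + (dz/dθ)^2) dθ,
so the Lagrangian is L = sqrt(4 + z'^2).
L depends on z' only, not on z or θ, so ∂L/∂z = 0 and
    ∂L/∂z' = z' / sqrt(4 + z'^2).
The Euler-Lagrange equation gives
    d/dθ( z' / sqrt(4 + z'^2) ) = 0,
so z' is constant. Integrating once:
    z(θ) = a θ + b,
a helix on the cylinder (a straight line when the cylinder is unrolled). The constants a, b are determined by the endpoint conditions.
With endpoint conditions z(0) = 3 and z(π/2) = 2: from z(0) = b we get b = 3, and a·π/2 + 3 = 2 gives a = -2/π, so
    z(θ) = (-2/π) θ + 3.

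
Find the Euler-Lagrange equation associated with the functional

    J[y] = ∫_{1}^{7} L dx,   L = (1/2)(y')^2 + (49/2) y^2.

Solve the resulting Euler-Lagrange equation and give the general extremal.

The Lagrangian is L = (1/2)(y')^2 + (49/2) y^2.
∂L/∂y = 49y.
∂L/∂y' = y'.
The Euler-Lagrange equation d/dx(∂L/∂y') − ∂L/∂y = 0 becomes:
    y'' - 49 y = 0
General solution: y(x) = A e^(7x) + B e^(-7x), where A and B are arbitrary constants fixed by the endpoint conditions.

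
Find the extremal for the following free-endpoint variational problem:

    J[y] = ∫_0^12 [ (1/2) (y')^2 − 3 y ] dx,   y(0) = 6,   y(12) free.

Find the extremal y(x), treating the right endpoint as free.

The Lagrangian L = (1/2) (y')^2 − 3 y gives
    ∂L/∂y = −3,   ∂L/∂y' = y'.
Euler-Lagrange: d/dx(y') − (−3) = 0, i.e. y'' + 3 = 0, so
    y(x) = −(3/2) x^2 + C1 x + C2.
Fixed left endpoint y(0) = 6 ⇒ C2 = 6.
The right endpoint x = 12 is free, so the natural (transversality) condition is ∂L/∂y' |_{x=12} = 0, i.e. y'(12) = 0.
Compute y'(x) = −3 x + C1, so y'(12) = −36 + C1 = 0 ⇒ C1 = 36.
Therefore the extremal is
    y(x) = −(3/2) x^2 + 36 x + 6.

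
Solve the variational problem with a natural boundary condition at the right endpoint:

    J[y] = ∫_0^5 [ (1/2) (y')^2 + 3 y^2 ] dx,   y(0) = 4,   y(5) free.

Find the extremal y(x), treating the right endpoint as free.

The Lagrangian L = (1/2) (y')^2 + 3 y^2 gives
    ∂L/∂y = 6 y,   ∂L/∂y' = y'.
Euler-Lagrange: y'' − 6 y = 0.
With k = sqrt(6), the general solution is
    y(x) = A cosh(sqrt(6) x) + B sinh(sqrt(6) x).
Fixed left endpoint y(0) = 4 ⇒ A = 4.
The right endpoint x = 5 is free, so the natural (transversality) condition is ∂L/∂y' |_{x=5} = 0, i.e. y'(5) = 0.
Compute y'(x) = A k sinh(k x) + B k cosh(k x), so
    y'(5) = A k sinh(k·5) + B k cosh(k·5) = 0
    ⇒ B = −A tanh(k·5) = − 4 tanh(sqrt(6)·5).
Therefore the extremal is
    y(x) = 4 cosh(sqrt(6) x) − 4 tanh(sqrt(6)·5) sinh(sqrt(6) x).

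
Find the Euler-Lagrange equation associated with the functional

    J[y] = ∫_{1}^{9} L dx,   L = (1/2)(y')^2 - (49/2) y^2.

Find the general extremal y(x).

The Lagrangian is L = (1/2)(y')^2 - (49/2) y^2.
∂L/∂y = -49y.
∂L/∂y' = y'.
The Euler-Lagrange equation d/dx(∂L/∂y') − ∂L/∂y = 0 becomes:
    y'' + 49 y = 0
General solution: y(x) = A sin(7x) + B cos(7x), where A and B are arbitrary constants fixed by the endpoint conditions.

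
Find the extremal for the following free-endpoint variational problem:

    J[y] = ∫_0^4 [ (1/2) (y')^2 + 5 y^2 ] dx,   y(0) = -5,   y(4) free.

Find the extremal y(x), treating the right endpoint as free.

The Lagrangian L = (1/2) (y')^2 + 5 y^2 gives
    ∂L/∂y = 10 y,   ∂L/∂y' = y'.
Euler-Lagrange: y'' − 10 y = 0.
With k = sqrt(10), the general solution is
    y(x) = A cosh(sqrt(10) x) + B sinh(sqrt(10) x).
Fixed left endpoint y(0) = -5 ⇒ A = -5.
The right endpoint x = 4 is free, so the natural (transversality) condition is ∂L/∂y' |_{x=4} = 0, i.e. y'(4) = 0.
Compute y'(x) = A k sinh(k x) + B k cosh(k x), so
    y'(4) = A k sinh(k·4) + B k cosh(k·4) = 0
    ⇒ B = −A tanh(k·4) = 5 tanh(sqrt(10)·4).
Therefore the extremal is
    y(x) = −5 cosh(sqrt(10) x) + 5 tanh(sqrt(10)·4) sinh(sqrt(10) x).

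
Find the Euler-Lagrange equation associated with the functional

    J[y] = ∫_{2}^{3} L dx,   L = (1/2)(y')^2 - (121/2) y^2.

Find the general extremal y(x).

The Lagrangian is L = (1/2)(y')^2 - (121/2) y^2.
∂L/∂y = -121y.
∂L/∂y' = y'.
The Euler-Lagrange equation d/dx(∂L/∂y') − ∂L/∂y = 0 becomes:
    y'' + 121 y = 0
General solution: y(x) = A sin(11x) + B cos(11x), where A and B are arbitrary constants fixed by the endpoint conditions.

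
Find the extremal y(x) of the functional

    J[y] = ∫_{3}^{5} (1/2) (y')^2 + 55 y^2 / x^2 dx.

The Lagrangian is L = (1/2) (y')^2 + 55 y^2 / x^2.
Compute ∂L/∂y = 110y/x^2, ∂L/∂y' = y'.
The Euler-Lagrange equation d/dx(∂L/∂y') − ∂L/∂y = 0 reduces to
    y'' − 110/x^2 · y = 0  (x > 0).
Its general solution is
    y(x) = A x^11 + B x^(-10),
with A, B fixed by the endpoint conditions.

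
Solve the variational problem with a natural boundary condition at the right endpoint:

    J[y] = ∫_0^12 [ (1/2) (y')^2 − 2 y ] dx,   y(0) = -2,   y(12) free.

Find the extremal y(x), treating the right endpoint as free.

The Lagrangian L = (1/2) (y')^2 − 2 y gives
    ∂L/∂y = −2,   ∂L/∂y' = y'.
Euler-Lagrange: d/dx(y') − (−2) = 0, i.e. y'' + 2 = 0, so
    y(x) = −(2/2) x^2 + C1 x + C2.
Fixed left endpoint y(0) = -2 ⇒ C2 = -2.
The right endpoint x = 12 is free, so the natural (transversality) condition is ∂L/∂y' |_{x=12} = 0, i.e. y'(12) = 0.
Compute y'(x) = −2 x + C1, so y'(12) = −24 + C1 = 0 ⇒ C1 = 24.
Therefore the extremal is
    y(x) = −x^2 + 24 x − 2.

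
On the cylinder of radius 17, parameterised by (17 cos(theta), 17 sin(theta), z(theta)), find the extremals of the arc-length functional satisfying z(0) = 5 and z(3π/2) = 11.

Parameterise the cylinder of radius R = 17 as
    r(θ) = (17 cos θ, 17 sin θ, z(θ)).
The arc-length element is
    ds = sqrt(289 + (dz/dθ)^2) dθ,
so the Lagrangian is L = sqrt(289 + z'^2).
L depends on z' only, not on z or θ, so ∂L/∂z = 0 and
    ∂L/∂z' = z' / sqrt(289 + z'^2).
The Euler-Lagrange equation gives
    d/dθ( z' / sqrt(289 + z'^2) ) = 0,
so z' is constant. Integrating once:
    z(θ) = a θ + b,
a helix on the cylinder (a straight line when the cylinder is unrolled). The constants a, b are determined by the endpoint conditions.
With endpoint conditions z(0) = 5 and z(3π/2) = 11: from z(0) = b we get b = 5, and a·3π/2 + 5 = 11 gives a = 4/π, so
    z(θ) = (4/π) θ + 5.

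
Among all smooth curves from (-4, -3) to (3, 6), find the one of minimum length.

Arc-length functional: J[y] = ∫ sqrt(1 + (y')^2) dx.
Lagrangian L = sqrt(1 + (y')^2) has no explicit y dependence, so ∂L/∂y = 0 and the Euler-Lagrange equation gives
    d/dx( y' / sqrt(1 + (y')^2) ) = 0  ⇒  y' / sqrt(1 + (y')^2) = const.
Hence y' is constant, so y(x) is affine.
Fitting the endpoints (-4, -3) and (3, 6):
    slope m = (6 − (-3)) / (3 − (-4)) = 9/7,
    intercept c = (-3) − m·(-4) = 15/7.
Extremal: y(x) = (9/7) x + 15/7.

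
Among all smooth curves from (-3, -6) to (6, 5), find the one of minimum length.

Arc-length functional: J[y] = ∫ sqrt(1 + (y')^2) dx.
Lagrangian L = sqrt(1 + (y')^2) has no explicit y dependence, so ∂L/∂y = 0 and the Euler-Lagrange equation gives
    d/dx( y' / sqrt(1 + (y')^2) ) = 0  ⇒  y' / sqrt(1 + (y')^2) = const.
Hence y' is constant, so y(x) is affine.
Fitting the endpoints (-3, -6) and (6, 5):
    slope m = (5 − (-6)) / (6 − (-3)) = 11/9,
    intercept c = (-6) − m·(-3) = -7/3.
Extremal: y(x) = (11/9) x - 7/3.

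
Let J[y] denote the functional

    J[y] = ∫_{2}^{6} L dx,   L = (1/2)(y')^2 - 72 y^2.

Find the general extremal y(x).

The Lagrangian is L = (1/2)(y')^2 - 72 y^2.
∂L/∂y = -144y.
∂L/∂y' = y'.
The Euler-Lagrange equation d/dx(∂L/∂y') − ∂L/∂y = 0 becomes:
    y'' + 144 y = 0
General solution: y(x) = A sin(12x) + B cos(12x), where A and B are arbitrary constants fixed by the endpoint conditions.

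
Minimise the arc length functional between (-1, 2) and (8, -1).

Arc-length functional: J[y] = ∫ sqrt(1 + (y')^2) dx.
Lagrangian L = sqrt(1 + (y')^2) has no explicit y dependence, so ∂L/∂y = 0 and the Euler-Lagrange equation gives
    d/dx( y' / sqrt(1 + (y')^2) ) = 0  ⇒  y' / sqrt(1 + (y')^2) = const.
Hence y' is constant, so y(x) is affine.
Fitting the endpoints (-1, 2) and (8, -1):
    slope m = ((-1) − 2) / (8 − (-1)) = -1/3,
    intercept c = 2 − m·(-1) = 5/3.
Extremal: y(x) = (-1/3) x + 5/3.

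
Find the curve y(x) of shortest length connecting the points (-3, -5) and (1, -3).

Arc-length functional: J[y] = ∫ sqrt(1 + (y')^2) dx.
Lagrangian L = sqrt(1 + (y')^2) has no explicit y dependence, so ∂L/∂y = 0 and the Euler-Lagrange equation gives
    d/dx( y' / sqrt(1 + (y')^2) ) = 0  ⇒  y' / sqrt(1 + (y')^2) = const.
Hence y' is constant, so y(x) is affine.
Fitting the endpoints (-3, -5) and (1, -3):
    slope m = ((-3) − (-5)) / (1 − (-3)) = 1/2,
    intercept c = (-5) − m·(-3) = -7/2.
Extremal: y(x) = (1/2) x - 7/2.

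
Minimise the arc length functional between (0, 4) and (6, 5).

Arc-length functional: J[y] = ∫ sqrt(1 + (y')^2) dx.
Lagrangian L = sqrt(1 + (y')^2) has no explicit y dependence, so ∂L/∂y = 0 and the Euler-Lagrange equation gives
    d/dx( y' / sqrt(1 + (y')^2) ) = 0  ⇒  y' / sqrt(1 + (y')^2) = const.
Hence y' is constant, so y(x) is affine.
Fitting the endpoints (0, 4) and (6, 5):
    slope m = (5 − 4) / (6 − 0) = 1/6,
    intercept c = 4 − m·0 = 4.
Extremal: y(x) = (1/6) x + 4.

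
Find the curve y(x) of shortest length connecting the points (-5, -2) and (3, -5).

Arc-length functional: J[y] = ∫ sqrt(1 + (y')^2) dx.
Lagrangian L = sqrt(1 + (y')^2) has no explicit y dependence, so ∂L/∂y = 0 and the Euler-Lagrange equation gives
    d/dx( y' / sqrt(1 + (y')^2) ) = 0  ⇒  y' / sqrt(1 + (y')^2) = const.
Hence y' is constant, so y(x) is affine.
Fitting the endpoints (-5, -2) and (3, -5):
    slope m = ((-5) − (-2)) / (3 − (-5)) = -3/8,
    intercept c = (-2) − m·(-5) = -31/8.
Extremal: y(x) = (-3/8) x - 31/8.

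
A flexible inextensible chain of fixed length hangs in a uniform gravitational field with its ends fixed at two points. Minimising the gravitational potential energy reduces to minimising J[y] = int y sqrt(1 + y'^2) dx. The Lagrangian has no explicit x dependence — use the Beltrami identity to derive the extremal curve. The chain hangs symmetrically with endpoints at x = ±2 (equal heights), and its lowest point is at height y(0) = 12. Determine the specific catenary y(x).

The Lagrangian L(y, y') = y sqrt(1 + y'^2) has no explicit x dependence, so the Beltrami identity applies:
    L − y' ∂L/∂y' = C.
Compute ∂L/∂y' = y · y' / sqrt(1 + y'^2). Then
    L − y' ∂L/∂y'
    = y sqrt(1 + y'^2) − y · y'^2 / sqrt(1 + y'^2)
    = y (1 + y'^2 − y'^2) / sqrt(1 + y'^2)
    = y / sqrt(1 + y'^2) = C.
Squaring gives y^2 = C^2 (1 + y'^2), i.e.
    y'^2 = y^2 / C^2 − 1.
Separating variables,
    dy / sqrt(y^2 − C^2) = dx / C,
and integrating gives arccosh(y / C) = (x − a)/C, so
    y(x) = C cosh((x − a)/C),
the catenary. The constants C and a are fixed by the two endpoint conditions (and, for the hanging-chain problem, the length constraint selects C).
Now fit the given data. The endpoints x = ±2 are symmetric at equal height, so the catenary is even about its minimum: a = 0 and y(x) = C cosh(x/C). The lowest point is y(0) = C cosh(0) = C, and we are told y(0) = 12, so C = 12. Therefore
    y(x) = 12 cosh(x/12),
and at the endpoints
    y(±2) = 12 cosh(2/12).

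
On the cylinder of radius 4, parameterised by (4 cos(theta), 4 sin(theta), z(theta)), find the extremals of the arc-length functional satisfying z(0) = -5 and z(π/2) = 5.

Parameterise the cylinder of radius R = 4 as
    r(θ) = (4 cos θ, 4 sin θ, z(θ)).
The arc-length element is
    ds = sqrt(16 + (dz/dθ)^2) dθ,
so the Lagrangian is L = sqrt(16 + z'^2).
L depends on z' only, not on z or θ, so ∂L/∂z = 0 and
    ∂L/∂z' = z' / sqrt(16 + z'^2).
The Euler-Lagrange equation gives
    d/dθ( z' / sqrt(16 + z'^2) ) = 0,
so z' is constant. Integrating once:
    z(θ) = a θ + b,
a helix on the cylinder (a straight line when the cylinder is unrolled). The constants a, b are determined by the endpoint conditions.
With endpoint conditions z(0) = -5 and z(π/2) = 5: from z(0) = b we get b = -5, and a·π/2 + -5 = 5 gives a = 20/π, so
    z(θ) = (20/π) θ − 5.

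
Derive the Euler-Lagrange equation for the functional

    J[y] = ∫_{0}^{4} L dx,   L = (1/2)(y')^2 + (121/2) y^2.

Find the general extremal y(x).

The Lagrangian is L = (1/2)(y')^2 + (121/2) y^2.
∂L/∂y = 121y.
∂L/∂y' = y'.
The Euler-Lagrange equation d/dx(∂L/∂y') − ∂L/∂y = 0 becomes:
    y'' - 121 y = 0
General solution: y(x) = A e^(11x) + B e^(-11x), where A and B are arbitrary constants fixed by the endpoint conditions.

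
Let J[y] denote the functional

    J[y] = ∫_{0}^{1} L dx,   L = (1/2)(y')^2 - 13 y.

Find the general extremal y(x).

The Lagrangian is L = (1/2)(y')^2 - 13 y.
∂L/∂y = -13.
∂L/∂y' = y'.
The Euler-Lagrange equation d/dx(∂L/∂y') − ∂L/∂y = 0 becomes:
    y'' + 13 = 0
General solution: y(x) = -(13/2) x^2 + A x + B, where A and B are arbitrary constants fixed by the endpoint conditions.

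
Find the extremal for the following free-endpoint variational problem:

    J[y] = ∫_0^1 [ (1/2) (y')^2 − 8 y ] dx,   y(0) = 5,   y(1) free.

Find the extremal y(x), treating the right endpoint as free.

The Lagrangian L = (1/2) (y')^2 − 8 y gives
    ∂L/∂y = −8,   ∂L/∂y' = y'.
Euler-Lagrange: d/dx(y') − (−8) = 0, i.e. y'' + 8 = 0, so
    y(x) = −(8/2) x^2 + C1 x + C2.
Fixed left endpoint y(0) = 5 ⇒ C2 = 5.
The right endpoint x = 1 is free, so the natural (transversality) condition is ∂L/∂y' |_{x=1} = 0, i.e. y'(1) = 0.
Compute y'(x) = −8 x + C1, so y'(1) = −8 + C1 = 0 ⇒ C1 = 8.
Therefore the extremal is
    y(x) = −4 x^2 + 8 x + 5.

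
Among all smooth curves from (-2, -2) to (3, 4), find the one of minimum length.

Arc-length functional: J[y] = ∫ sqrt(1 + (y')^2) dx.
Lagrangian L = sqrt(1 + (y')^2) has no explicit y dependence, so ∂L/∂y = 0 and the Euler-Lagrange equation gives
    d/dx( y' / sqrt(1 + (y')^2) ) = 0  ⇒  y' / sqrt(1 + (y')^2) = const.
Hence y' is constant, so y(x) is affine.
Fitting the endpoints (-2, -2) and (3, 4):
    slope m = (4 − (-2)) / (3 − (-2)) = 6/5,
    intercept c = (-2) − m·(-2) = 2/5.
Extremal: y(x) = (6/5) x + 2/5.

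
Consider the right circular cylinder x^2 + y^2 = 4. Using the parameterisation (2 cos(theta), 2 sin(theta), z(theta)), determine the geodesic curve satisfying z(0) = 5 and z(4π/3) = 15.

Parameterise the cylinder of radius R = 2 as
    r(θ) = (2 cos θ, 2 sin θ, z(θ)).
The arc-length element is
    ds = sqrt(4 + (dz/dθ)^2) dθ,
so the Lagrangian is L = sqrt(4 + z'^2).
L depends on z' only, not on z or θ, so ∂L/∂z = 0 and
    ∂L/∂z' = z' / sqrt(4 + z'^2).
The Euler-Lagrange equation gives
    d/dθ( z' / sqrt(4 + z'^2) ) = 0,
so z' is constant. Integrating once:
    z(θ) = a θ + b,
a helix on the cylinder (a straight line when the cylinder is unrolled). The constants a, b are determined by the endpoint conditions.
With endpoint conditions z(0) = 5 and z(4π/3) = 15: from z(0) = b we get b = 5, and a·4π/3 + 5 = 15 gives a = 15/(2π), so
    z(θ) = (15/(2π)) θ + 5.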